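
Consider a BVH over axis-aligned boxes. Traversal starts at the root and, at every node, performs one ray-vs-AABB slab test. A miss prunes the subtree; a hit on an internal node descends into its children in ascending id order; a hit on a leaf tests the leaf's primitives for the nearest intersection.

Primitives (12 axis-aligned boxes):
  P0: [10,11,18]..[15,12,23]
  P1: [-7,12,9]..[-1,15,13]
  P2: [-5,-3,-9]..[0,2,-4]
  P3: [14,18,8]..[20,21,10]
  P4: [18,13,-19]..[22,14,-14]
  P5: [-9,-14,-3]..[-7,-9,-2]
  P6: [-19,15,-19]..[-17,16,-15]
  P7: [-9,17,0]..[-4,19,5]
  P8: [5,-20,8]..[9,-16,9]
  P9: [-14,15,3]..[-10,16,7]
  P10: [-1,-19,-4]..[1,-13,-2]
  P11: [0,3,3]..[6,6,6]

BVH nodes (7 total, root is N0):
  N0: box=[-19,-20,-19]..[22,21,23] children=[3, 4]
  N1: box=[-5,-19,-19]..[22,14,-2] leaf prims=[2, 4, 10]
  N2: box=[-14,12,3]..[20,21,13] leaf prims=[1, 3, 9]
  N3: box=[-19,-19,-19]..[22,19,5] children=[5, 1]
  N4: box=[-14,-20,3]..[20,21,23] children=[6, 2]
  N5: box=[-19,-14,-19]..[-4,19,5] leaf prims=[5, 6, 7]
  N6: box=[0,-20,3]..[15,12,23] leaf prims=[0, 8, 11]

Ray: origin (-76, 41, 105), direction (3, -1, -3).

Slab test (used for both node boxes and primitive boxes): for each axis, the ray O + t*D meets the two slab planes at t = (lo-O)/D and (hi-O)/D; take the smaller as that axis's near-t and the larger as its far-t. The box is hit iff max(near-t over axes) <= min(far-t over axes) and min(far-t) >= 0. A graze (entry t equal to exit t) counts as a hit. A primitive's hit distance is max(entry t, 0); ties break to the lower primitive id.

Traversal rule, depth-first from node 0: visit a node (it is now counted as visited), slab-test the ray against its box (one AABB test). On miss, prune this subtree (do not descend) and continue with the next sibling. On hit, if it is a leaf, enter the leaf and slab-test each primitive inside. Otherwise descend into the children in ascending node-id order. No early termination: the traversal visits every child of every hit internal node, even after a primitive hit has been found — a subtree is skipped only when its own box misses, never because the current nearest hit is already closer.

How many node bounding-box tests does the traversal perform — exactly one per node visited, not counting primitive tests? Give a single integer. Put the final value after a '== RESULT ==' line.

Trace the traversal:
N0 x:[19,98/3] y:[20,61] z:[82/3,124/3] -> hit [82/3,98/3], descend [3, 4]
  N3 x:[19,98/3] y:[22,60] z:[100/3,124/3] -> miss, prune
  N4 x:[62/3,32] y:[20,61] z:[82/3,34] -> hit [82/3,32], descend [2, 6]
    N2 x:[62/3,32] y:[20,29] z:[92/3,34] -> miss, prune
    N6 x:[76/3,91/3] y:[29,61] z:[82/3,34] -> hit [29,91/3] leaf, test {P0@t=29, P8(miss), P11(miss)}

Summary -> nodes [0, 3, 4, 2, 6]; box-tests=5; leaf-entries=1; first=P0

== RESULT ==
5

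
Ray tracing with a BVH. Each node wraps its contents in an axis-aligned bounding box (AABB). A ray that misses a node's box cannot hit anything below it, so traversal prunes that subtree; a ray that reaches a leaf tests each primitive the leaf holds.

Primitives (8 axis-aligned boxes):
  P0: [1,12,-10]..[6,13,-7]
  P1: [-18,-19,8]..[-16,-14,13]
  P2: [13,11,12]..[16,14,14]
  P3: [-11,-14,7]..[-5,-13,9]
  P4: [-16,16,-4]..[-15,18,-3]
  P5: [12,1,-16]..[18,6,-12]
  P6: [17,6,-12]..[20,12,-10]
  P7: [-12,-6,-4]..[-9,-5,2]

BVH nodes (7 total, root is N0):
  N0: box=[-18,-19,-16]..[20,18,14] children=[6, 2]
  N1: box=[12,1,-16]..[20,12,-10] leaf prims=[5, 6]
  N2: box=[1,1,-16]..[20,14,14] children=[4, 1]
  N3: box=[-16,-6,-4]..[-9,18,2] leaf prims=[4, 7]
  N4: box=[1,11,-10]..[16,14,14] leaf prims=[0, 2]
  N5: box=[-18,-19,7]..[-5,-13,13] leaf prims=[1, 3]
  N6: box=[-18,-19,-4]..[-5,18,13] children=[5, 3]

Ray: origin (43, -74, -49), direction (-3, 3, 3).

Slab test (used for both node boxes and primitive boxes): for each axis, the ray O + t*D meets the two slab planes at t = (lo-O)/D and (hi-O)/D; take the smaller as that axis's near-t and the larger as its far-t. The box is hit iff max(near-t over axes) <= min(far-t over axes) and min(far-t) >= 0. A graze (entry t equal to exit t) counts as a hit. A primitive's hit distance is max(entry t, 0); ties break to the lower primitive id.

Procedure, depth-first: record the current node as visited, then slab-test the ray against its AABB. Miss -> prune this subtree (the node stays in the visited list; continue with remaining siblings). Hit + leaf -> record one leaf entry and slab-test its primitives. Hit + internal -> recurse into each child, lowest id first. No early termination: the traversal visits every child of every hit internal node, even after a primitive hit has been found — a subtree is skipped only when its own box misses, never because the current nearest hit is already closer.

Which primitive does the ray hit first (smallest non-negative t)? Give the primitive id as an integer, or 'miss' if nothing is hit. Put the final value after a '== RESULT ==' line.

Walk:
N0 x:[23/3,61/3] y:[55/3,92/3] z:[11,21] -> hit [55/3,61/3], descend [2, 6]
  N2 x:[23/3,14] y:[25,88/3] z:[11,21] -> miss, prune
  N6 x:[16,61/3] y:[55/3,92/3] z:[15,62/3] -> hit [55/3,61/3], descend [3, 5]
    N3 x:[52/3,59/3] y:[68/3,92/3] z:[15,17] -> miss, prune
    N5 x:[16,61/3] y:[55/3,61/3] z:[56/3,62/3] -> hit [56/3,61/3] leaf, test {P1@t=59/3, P3(miss)}

Summary -> nodes [0, 2, 6, 3, 5]; box-tests=5; leaf-entries=1; first=P1

== RESULT ==
1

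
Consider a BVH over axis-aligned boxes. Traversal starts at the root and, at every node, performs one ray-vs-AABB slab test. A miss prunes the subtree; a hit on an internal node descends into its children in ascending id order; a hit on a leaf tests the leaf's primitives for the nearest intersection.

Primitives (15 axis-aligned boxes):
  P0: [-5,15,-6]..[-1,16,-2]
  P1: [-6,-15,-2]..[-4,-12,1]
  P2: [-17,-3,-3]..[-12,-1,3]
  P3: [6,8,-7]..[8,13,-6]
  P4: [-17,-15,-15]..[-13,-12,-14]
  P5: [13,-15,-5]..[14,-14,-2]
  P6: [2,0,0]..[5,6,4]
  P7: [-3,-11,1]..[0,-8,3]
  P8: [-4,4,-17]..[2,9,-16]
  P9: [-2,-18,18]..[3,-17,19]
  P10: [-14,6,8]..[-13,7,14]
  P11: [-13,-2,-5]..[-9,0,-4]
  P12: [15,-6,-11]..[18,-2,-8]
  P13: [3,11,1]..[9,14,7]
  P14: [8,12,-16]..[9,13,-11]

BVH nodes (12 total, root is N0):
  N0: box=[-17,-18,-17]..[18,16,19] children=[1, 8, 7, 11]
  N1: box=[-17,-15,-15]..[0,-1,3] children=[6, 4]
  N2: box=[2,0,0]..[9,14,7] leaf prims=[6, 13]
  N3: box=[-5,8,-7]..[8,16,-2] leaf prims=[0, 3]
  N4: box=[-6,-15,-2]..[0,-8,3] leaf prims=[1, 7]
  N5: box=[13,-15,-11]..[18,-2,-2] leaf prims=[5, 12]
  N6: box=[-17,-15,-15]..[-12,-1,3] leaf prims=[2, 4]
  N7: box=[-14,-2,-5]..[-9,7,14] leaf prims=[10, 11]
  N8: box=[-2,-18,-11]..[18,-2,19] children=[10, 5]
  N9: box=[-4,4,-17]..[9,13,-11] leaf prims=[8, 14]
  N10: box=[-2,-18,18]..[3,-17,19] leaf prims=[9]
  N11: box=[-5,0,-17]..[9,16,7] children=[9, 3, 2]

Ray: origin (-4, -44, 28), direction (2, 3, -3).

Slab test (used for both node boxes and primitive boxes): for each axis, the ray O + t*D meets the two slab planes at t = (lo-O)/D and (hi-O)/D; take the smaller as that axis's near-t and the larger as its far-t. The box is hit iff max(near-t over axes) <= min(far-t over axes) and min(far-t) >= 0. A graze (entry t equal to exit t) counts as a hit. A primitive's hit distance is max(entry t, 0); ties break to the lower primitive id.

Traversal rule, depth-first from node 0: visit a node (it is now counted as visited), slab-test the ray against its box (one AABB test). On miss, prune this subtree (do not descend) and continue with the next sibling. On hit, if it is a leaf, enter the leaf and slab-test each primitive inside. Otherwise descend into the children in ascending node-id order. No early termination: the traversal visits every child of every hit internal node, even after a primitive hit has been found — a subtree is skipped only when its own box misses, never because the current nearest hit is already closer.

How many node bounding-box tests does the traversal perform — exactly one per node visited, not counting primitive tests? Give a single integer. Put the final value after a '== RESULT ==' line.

Traverse from the root:
N0 x:[-13/2,11] y:[26/3,20] z:[3,15] -> hit [26/3,11], descend [1, 7, 8, 11]
  N1 x:[-13/2,2] y:[29/3,43/3] z:[25/3,43/3] -> miss, prune
  N7 x:[-5,-5/2] y:[14,17] z:[14/3,11] -> miss, prune
  N8 x:[1,11] y:[26/3,14] z:[3,13] -> hit [26/3,11], descend [5, 10]
    N5 x:[17/2,11] y:[29/3,14] z:[10,13] -> hit [10,11] leaf, test {P5(miss), P12(miss)}
    N10 x:[1,7/2] y:[26/3,9] z:[3,10/3] -> miss, prune
  N11 x:[-1/2,13/2] y:[44/3,20] z:[7,15] -> miss, prune

Summary -> nodes [0, 1, 7, 8, 5, 10, 11]; box-tests=7; leaf-entries=1; first=miss

== RESULT ==
7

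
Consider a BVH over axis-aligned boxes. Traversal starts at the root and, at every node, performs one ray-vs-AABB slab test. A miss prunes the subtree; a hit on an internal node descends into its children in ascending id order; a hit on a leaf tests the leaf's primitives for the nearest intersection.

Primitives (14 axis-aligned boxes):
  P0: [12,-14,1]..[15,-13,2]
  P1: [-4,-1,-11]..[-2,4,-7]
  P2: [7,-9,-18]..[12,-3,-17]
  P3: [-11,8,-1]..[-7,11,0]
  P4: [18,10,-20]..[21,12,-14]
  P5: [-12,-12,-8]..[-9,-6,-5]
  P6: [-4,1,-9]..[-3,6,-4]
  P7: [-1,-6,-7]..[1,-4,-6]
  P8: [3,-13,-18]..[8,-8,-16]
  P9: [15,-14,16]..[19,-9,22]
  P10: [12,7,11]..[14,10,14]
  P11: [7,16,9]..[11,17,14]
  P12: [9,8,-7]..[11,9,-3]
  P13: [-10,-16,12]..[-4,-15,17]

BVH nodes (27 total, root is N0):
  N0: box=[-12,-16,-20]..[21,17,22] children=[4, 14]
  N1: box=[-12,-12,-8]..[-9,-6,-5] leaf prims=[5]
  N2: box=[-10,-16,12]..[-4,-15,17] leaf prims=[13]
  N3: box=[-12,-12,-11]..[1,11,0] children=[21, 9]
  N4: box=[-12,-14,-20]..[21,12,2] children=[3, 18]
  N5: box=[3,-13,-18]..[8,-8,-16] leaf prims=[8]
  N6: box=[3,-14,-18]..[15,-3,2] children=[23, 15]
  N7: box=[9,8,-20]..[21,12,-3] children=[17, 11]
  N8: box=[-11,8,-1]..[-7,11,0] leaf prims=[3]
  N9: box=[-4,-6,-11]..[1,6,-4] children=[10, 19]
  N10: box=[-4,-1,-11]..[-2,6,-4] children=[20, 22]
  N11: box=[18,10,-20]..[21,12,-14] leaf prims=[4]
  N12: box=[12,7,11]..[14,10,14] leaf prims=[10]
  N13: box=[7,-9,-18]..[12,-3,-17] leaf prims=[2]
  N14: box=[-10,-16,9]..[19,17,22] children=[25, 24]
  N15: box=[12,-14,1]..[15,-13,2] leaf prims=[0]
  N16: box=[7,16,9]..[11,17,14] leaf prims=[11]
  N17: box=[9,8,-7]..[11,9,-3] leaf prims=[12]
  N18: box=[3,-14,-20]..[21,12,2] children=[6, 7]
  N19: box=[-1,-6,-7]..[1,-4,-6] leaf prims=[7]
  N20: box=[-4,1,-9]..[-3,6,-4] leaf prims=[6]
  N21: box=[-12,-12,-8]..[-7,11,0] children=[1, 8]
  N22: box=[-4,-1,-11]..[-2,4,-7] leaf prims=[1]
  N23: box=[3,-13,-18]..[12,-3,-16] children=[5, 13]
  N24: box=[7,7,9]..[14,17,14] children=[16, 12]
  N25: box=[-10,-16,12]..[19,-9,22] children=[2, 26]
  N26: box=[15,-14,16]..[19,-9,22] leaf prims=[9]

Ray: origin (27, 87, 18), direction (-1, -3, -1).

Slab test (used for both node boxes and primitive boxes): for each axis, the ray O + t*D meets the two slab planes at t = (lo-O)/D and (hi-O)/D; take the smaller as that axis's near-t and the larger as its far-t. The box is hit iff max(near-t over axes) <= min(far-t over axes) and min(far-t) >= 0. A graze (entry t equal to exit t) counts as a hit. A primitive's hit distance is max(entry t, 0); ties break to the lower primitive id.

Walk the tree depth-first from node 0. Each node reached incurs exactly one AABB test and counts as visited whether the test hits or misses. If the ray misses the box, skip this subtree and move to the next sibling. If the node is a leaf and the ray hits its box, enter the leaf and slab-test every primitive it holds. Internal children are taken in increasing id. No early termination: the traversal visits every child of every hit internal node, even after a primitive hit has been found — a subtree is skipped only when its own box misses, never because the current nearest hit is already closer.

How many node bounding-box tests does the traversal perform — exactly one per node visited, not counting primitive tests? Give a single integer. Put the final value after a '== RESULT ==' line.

Trace the traversal:
N0 x:[6,39] y:[70/3,103/3] z:[-4,38] -> hit [70/3,103/3], descend [4, 14]
  N4 x:[6,39] y:[25,101/3] z:[16,38] -> hit [25,101/3], descend [3, 18]
    N3 x:[26,39] y:[76/3,33] z:[18,29] -> hit [26,29], descend [9, 21]
      N9 x:[26,31] y:[27,31] z:[22,29] -> hit [27,29], descend [10, 19]
        N10 x:[29,31] y:[27,88/3] z:[22,29] -> hit [29,29], descend [20, 22]
          N20 x:[30,31] y:[27,86/3] z:[22,27] -> miss, prune
          N22 x:[29,31] y:[83/3,88/3] z:[25,29] -> hit [29,29] leaf, test {P1@t=29}
        N19 x:[26,28] y:[91/3,31] z:[24,25] -> miss, prune
      N21 x:[34,39] y:[76/3,33] z:[18,26] -> miss, prune
    N18 x:[6,24] y:[25,101/3] z:[16,38] -> miss, prune
  N14 x:[8,37] y:[70/3,103/3] z:[-4,9] -> miss, prune

Summary -> nodes [0, 4, 3, 9, 10, 20, 22, 19, 21, 18, 14]; box-tests=11; leaf-entries=1; first=P1

== RESULT ==
11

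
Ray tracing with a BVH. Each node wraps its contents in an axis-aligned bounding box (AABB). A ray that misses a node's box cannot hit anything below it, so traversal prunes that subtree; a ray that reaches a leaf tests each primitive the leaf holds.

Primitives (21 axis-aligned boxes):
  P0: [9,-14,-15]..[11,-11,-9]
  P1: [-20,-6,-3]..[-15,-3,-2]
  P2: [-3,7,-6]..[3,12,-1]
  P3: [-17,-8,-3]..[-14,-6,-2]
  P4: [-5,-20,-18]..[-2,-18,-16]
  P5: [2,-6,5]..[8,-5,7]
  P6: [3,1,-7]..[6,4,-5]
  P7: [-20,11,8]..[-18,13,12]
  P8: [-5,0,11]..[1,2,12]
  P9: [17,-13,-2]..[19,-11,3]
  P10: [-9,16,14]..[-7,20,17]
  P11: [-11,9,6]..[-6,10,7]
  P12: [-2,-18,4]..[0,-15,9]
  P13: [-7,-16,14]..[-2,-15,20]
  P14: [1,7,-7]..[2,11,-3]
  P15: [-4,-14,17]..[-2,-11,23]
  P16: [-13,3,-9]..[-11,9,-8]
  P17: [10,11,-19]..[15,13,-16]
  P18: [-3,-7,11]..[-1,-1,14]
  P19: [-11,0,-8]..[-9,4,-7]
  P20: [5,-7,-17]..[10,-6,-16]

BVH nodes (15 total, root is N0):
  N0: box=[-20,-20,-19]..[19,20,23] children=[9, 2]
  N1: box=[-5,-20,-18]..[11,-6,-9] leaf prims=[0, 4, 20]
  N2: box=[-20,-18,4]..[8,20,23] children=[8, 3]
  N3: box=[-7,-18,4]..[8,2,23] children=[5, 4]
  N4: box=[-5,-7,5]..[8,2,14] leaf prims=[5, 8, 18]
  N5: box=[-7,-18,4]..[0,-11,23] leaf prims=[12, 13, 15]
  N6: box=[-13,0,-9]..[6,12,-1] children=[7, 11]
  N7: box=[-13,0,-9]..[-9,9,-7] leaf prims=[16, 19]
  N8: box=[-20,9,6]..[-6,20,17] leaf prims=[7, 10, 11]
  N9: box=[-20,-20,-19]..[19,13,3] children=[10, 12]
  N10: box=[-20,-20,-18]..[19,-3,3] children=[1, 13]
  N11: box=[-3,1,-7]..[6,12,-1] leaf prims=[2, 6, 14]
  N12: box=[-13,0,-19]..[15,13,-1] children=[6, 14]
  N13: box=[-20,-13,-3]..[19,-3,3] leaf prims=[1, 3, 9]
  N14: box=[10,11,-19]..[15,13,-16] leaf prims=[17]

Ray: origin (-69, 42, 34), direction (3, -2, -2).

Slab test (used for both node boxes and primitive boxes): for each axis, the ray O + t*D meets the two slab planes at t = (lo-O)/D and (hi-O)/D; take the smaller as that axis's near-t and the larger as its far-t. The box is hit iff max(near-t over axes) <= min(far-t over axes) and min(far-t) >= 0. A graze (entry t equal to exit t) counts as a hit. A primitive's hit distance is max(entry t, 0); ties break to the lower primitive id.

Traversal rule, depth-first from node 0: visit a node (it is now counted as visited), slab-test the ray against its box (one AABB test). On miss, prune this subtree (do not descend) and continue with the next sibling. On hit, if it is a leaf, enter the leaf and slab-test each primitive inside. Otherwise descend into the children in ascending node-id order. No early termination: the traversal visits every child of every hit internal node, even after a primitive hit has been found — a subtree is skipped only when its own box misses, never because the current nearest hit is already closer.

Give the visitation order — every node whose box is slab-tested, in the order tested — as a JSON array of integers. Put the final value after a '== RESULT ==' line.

Traverse from the root:
N0 x:[49/3,88/3] y:[11,31] z:[11/2,53/2] -> hit [49/3,53/2], descend [2, 9]
  N2 x:[49/3,77/3] y:[11,30] z:[11/2,15] -> miss, prune
  N9 x:[49/3,88/3] y:[29/2,31] z:[31/2,53/2] -> hit [49/3,53/2], descend [10, 12]
    N10 x:[49/3,88/3] y:[45/2,31] z:[31/2,26] -> hit [45/2,26], descend [1, 13]
      N1 x:[64/3,80/3] y:[24,31] z:[43/2,26] -> hit [24,26] leaf, test {P0(miss), P4(miss), P20(miss)}
      N13 x:[49/3,88/3] y:[45/2,55/2] z:[31/2,37/2] -> miss, prune
    N12 x:[56/3,28] y:[29/2,21] z:[35/2,53/2] -> hit [56/3,21], descend [6, 14]
      N6 x:[56/3,25] y:[15,21] z:[35/2,43/2] -> hit [56/3,21], descend [7, 11]
        N7 x:[56/3,20] y:[33/2,21] z:[41/2,43/2] -> miss, prune
        N11 x:[22,25] y:[15,41/2] z:[35/2,41/2] -> miss, prune
      N14 x:[79/3,28] y:[29/2,31/2] z:[25,53/2] -> miss, prune

order=[0, 2, 9, 10, 1, 13, 12, 6, 7, 11, 14]  |boxes|=11  |leaves|=1  hit=miss

== RESULT ==
[0, 2, 9, 10, 1, 13, 12, 6, 7, 11, 14]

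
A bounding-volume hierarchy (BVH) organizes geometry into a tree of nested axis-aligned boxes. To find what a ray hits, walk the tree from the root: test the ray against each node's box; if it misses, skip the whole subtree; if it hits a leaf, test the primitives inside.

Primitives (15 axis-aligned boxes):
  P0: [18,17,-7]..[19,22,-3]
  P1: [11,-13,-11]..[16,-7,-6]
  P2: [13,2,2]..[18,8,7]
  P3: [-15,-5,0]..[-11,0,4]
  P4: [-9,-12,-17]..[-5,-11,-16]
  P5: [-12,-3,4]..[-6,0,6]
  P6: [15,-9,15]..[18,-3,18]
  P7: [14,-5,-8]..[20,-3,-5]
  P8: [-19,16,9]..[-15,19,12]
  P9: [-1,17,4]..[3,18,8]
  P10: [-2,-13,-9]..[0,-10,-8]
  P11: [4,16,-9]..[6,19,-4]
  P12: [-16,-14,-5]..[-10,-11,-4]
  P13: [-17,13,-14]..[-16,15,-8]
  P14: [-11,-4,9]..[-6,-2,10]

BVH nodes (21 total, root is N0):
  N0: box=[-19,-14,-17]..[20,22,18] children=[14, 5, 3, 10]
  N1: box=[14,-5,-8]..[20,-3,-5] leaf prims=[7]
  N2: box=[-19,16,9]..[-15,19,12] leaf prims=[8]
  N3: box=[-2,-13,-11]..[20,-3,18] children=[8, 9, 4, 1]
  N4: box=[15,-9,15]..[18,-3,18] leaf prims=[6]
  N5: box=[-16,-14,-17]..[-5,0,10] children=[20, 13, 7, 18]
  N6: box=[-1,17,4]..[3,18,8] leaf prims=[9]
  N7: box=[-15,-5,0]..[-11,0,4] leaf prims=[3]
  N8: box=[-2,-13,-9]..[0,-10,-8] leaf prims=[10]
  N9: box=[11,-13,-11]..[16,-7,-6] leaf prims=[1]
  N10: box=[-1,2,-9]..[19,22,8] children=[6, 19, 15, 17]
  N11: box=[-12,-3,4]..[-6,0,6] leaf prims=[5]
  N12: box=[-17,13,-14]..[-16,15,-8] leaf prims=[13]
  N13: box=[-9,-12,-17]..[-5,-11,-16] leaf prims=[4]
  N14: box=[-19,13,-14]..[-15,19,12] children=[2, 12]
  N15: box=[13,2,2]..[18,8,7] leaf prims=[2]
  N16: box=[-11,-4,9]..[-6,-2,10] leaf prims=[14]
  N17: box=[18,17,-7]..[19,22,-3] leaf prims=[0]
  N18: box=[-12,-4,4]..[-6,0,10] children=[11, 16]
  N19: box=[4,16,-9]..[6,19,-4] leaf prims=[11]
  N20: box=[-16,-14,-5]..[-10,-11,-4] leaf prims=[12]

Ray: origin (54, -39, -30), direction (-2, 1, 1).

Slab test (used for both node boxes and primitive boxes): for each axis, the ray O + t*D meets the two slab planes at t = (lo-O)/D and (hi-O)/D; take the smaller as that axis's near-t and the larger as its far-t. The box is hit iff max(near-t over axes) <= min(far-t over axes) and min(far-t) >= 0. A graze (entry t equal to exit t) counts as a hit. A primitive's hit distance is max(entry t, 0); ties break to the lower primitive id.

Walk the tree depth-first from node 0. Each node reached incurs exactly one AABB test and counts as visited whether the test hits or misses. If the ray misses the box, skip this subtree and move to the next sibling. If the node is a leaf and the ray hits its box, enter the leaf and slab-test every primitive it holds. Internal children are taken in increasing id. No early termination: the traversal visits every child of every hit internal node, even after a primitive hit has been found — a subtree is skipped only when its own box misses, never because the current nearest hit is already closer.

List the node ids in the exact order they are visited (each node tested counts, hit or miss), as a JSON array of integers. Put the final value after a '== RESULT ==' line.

Traverse from the root:
N0 x:[17,73/2] y:[25,61] z:[13,48] -> hit [25,73/2], descend [3, 5, 10, 14]
  N3 x:[17,28] y:[26,36] z:[19,48] -> hit [26,28], descend [1, 4, 8, 9]
    N1 x:[17,20] y:[34,36] z:[22,25] -> miss, prune
    N4 x:[18,39/2] y:[30,36] z:[45,48] -> miss, prune
    N8 x:[27,28] y:[26,29] z:[21,22] -> miss, prune
    N9 x:[19,43/2] y:[26,32] z:[19,24] -> miss, prune
  N5 x:[59/2,35] y:[25,39] z:[13,40] -> hit [59/2,35], descend [7, 13, 18, 20]
    N7 x:[65/2,69/2] y:[34,39] z:[30,34] -> hit [34,34] leaf, test {P3@t=34}
    N13 x:[59/2,63/2] y:[27,28] z:[13,14] -> miss, prune
    N18 x:[30,33] y:[35,39] z:[34,40] -> miss, prune
    N20 x:[32,35] y:[25,28] z:[25,26] -> miss, prune
  N10 x:[35/2,55/2] y:[41,61] z:[21,38] -> miss, prune
  N14 x:[69/2,73/2] y:[52,58] z:[16,42] -> miss, prune

Summary -> nodes [0, 3, 1, 4, 8, 9, 5, 7, 13, 18, 20, 10, 14]; box-tests=13; leaf-entries=1; first=P3

== RESULT ==
[0, 3, 1, 4, 8, 9, 5, 7, 13, 18, 20, 10, 14]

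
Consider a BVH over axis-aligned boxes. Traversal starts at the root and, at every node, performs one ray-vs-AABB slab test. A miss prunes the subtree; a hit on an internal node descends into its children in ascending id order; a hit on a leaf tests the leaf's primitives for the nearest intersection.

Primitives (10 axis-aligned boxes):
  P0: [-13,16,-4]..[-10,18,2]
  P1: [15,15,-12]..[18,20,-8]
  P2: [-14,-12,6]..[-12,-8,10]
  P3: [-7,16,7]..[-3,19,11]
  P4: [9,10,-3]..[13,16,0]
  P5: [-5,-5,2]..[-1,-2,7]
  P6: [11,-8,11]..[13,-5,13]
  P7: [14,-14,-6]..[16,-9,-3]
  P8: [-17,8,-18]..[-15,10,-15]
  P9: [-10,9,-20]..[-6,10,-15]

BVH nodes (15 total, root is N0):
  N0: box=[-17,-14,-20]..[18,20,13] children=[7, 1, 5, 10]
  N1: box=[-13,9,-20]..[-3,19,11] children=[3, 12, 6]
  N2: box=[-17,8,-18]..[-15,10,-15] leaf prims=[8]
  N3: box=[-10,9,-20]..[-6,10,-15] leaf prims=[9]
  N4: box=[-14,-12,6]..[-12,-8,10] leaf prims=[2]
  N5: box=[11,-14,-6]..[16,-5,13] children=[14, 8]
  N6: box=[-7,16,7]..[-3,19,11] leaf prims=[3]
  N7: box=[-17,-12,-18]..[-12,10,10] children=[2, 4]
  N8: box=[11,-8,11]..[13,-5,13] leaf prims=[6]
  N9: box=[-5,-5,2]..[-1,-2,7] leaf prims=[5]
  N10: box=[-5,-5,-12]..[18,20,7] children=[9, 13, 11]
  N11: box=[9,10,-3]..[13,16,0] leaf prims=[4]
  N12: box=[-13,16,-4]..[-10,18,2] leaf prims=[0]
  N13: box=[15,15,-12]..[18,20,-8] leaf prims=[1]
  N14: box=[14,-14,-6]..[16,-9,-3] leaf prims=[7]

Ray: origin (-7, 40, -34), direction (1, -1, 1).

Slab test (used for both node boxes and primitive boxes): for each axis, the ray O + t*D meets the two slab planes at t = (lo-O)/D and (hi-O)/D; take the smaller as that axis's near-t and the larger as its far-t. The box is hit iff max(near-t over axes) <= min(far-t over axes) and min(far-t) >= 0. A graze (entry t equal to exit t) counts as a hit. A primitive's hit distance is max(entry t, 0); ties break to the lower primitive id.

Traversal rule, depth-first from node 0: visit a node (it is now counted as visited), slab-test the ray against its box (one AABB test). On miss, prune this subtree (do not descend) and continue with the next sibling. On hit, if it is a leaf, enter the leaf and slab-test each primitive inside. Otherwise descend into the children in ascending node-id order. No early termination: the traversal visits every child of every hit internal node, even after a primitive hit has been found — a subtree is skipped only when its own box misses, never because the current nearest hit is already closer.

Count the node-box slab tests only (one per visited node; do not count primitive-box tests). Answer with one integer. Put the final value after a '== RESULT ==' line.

Trace the traversal:
N0 x:[-10,25] y:[20,54] z:[14,47] -> hit [20,25], descend [1, 5, 7, 10]
  N1 x:[-6,4] y:[21,31] z:[14,45] -> miss, prune
  N5 x:[18,23] y:[45,54] z:[28,47] -> miss, prune
  N7 x:[-10,-5] y:[30,52] z:[16,44] -> miss, prune
  N10 x:[2,25] y:[20,45] z:[22,41] -> hit [22,25], descend [9, 11, 13]
    N9 x:[2,6] y:[42,45] z:[36,41] -> miss, prune
    N11 x:[16,20] y:[24,30] z:[31,34] -> miss, prune
    N13 x:[22,25] y:[20,25] z:[22,26] -> hit [22,25] leaf, test {P1@t=22}

order=[0, 1, 5, 7, 10, 9, 11, 13]  |boxes|=8  |leaves|=1  hit=P1

== RESULT ==
8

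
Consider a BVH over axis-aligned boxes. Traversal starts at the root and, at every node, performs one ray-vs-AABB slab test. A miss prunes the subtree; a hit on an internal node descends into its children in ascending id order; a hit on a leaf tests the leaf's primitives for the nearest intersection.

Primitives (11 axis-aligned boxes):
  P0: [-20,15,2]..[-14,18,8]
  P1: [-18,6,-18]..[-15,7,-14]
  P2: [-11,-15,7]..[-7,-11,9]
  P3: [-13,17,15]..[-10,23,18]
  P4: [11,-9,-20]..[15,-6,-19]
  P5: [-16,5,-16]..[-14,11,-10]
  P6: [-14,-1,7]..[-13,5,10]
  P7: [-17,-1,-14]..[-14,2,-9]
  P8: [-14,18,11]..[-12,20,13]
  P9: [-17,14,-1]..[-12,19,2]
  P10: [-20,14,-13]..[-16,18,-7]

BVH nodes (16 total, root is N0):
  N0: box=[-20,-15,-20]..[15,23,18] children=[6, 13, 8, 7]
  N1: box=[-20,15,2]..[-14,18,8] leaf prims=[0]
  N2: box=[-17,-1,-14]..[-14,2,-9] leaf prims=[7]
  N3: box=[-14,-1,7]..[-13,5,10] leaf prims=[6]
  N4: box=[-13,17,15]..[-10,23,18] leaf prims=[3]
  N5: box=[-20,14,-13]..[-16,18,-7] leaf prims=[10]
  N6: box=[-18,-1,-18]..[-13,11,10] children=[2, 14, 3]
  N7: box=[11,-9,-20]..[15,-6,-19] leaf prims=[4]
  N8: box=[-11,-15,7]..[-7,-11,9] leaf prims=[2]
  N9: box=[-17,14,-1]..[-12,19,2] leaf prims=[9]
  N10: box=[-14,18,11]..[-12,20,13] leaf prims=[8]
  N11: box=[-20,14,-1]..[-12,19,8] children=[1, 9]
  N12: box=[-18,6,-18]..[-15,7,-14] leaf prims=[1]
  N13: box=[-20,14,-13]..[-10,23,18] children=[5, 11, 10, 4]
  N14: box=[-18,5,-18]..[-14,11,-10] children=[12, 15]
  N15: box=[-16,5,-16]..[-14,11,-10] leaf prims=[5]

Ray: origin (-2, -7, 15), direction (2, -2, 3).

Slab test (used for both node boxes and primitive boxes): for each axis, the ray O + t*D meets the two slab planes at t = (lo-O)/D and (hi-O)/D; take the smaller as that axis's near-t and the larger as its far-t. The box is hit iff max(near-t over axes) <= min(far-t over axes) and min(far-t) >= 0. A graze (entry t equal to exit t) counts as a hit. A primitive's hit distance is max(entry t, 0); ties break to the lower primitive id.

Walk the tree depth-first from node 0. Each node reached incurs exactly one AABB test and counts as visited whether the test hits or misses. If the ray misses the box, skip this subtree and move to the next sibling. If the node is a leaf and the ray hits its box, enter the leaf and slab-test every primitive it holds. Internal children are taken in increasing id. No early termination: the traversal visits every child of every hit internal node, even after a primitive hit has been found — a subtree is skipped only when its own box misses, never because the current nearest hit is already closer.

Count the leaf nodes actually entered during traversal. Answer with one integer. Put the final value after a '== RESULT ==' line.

Trace the traversal:
N0 x:[-9,17/2] y:[-15,4] z:[-35/3,1] -> hit [-9,1], descend [6, 7, 8, 13]
  N6 x:[-8,-11/2] y:[-9,-3] z:[-11,-5/3] -> miss, prune
  N7 x:[13/2,17/2] y:[-1/2,1] z:[-35/3,-34/3] -> miss, prune
  N8 x:[-9/2,-5/2] y:[2,4] z:[-8/3,-2] -> miss, prune
  N13 x:[-9,-4] y:[-15,-21/2] z:[-28/3,1] -> miss, prune

Visited [0, 6, 7, 8, 13]. Tests: 5 box, 0 leaf. Nearest: miss.

== RESULT ==
0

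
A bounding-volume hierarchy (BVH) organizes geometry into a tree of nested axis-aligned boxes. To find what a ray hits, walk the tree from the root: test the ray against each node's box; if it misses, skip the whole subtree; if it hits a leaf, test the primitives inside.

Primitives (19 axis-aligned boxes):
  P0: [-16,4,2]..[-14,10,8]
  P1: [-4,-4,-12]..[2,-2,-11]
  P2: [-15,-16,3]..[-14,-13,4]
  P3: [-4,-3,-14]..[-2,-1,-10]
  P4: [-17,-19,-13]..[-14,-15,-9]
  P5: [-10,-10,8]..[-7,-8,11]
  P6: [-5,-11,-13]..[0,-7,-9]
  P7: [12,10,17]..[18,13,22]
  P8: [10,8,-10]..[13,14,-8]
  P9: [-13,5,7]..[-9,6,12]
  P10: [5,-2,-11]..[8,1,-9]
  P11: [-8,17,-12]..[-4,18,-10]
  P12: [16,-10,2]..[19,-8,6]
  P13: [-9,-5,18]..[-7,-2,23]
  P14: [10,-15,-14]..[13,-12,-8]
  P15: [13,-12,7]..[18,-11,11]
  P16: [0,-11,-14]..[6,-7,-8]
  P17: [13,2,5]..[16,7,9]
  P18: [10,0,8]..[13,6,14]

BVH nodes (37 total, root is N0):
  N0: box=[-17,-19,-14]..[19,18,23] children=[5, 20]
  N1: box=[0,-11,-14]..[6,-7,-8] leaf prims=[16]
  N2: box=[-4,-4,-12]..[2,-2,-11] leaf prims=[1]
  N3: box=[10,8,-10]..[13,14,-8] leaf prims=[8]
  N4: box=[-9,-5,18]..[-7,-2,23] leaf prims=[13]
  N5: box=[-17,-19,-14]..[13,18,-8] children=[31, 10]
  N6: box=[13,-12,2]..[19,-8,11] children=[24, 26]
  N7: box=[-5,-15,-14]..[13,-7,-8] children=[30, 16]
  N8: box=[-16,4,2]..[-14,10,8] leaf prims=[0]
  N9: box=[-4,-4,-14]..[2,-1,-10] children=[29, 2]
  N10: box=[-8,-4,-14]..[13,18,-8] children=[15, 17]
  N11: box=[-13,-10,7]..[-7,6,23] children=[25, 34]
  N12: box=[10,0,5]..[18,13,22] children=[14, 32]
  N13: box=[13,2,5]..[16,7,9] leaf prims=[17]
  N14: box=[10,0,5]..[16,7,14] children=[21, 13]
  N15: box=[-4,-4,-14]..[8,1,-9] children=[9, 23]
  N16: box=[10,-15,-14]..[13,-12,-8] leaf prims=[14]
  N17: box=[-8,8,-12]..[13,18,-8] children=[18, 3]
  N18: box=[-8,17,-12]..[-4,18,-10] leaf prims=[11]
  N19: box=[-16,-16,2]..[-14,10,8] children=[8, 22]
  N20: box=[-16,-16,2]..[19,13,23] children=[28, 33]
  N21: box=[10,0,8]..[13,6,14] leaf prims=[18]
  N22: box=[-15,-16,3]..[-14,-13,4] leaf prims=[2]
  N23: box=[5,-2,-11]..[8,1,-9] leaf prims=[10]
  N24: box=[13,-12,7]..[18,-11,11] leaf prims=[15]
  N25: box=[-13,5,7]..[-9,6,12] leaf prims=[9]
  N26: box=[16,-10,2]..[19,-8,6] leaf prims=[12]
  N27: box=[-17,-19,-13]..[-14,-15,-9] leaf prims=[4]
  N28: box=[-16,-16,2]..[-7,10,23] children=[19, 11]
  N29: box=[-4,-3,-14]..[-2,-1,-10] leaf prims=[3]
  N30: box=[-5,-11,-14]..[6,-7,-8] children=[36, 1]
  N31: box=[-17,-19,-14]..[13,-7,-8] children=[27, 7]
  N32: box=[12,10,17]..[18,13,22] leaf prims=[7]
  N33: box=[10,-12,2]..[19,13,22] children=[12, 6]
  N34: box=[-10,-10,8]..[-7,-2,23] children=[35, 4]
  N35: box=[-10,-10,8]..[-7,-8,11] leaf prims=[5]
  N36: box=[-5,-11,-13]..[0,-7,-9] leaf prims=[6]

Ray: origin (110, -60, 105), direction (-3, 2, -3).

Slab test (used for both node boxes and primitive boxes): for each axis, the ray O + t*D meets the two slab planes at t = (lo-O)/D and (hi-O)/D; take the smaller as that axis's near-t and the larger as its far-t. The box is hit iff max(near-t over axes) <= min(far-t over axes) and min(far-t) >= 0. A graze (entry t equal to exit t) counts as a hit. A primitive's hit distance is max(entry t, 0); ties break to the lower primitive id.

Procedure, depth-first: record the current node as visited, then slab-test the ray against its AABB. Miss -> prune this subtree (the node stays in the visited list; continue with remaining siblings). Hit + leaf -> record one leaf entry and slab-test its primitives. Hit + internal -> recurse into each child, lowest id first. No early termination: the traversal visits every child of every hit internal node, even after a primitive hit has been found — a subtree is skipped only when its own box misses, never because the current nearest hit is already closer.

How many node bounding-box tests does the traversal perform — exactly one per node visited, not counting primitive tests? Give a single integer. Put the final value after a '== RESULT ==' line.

Trace the traversal:
N0 x:[91/3,127/3] y:[41/2,39] z:[82/3,119/3] -> hit [91/3,39], descend [5, 20]
  N5 x:[97/3,127/3] y:[41/2,39] z:[113/3,119/3] -> hit [113/3,39], descend [10, 31]
    N10 x:[97/3,118/3] y:[28,39] z:[113/3,119/3] -> hit [113/3,39], descend [15, 17]
      N15 x:[34,38] y:[28,61/2] z:[38,119/3] -> miss, prune
      N17 x:[97/3,118/3] y:[34,39] z:[113/3,39] -> hit [113/3,39], descend [3, 18]
        N3 x:[97/3,100/3] y:[34,37] z:[113/3,115/3] -> miss, prune
        N18 x:[38,118/3] y:[77/2,39] z:[115/3,39] -> hit [77/2,39] leaf, test {P11@t=77/2}
    N31 x:[97/3,127/3] y:[41/2,53/2] z:[113/3,119/3] -> miss, prune
  N20 x:[91/3,42] y:[22,73/2] z:[82/3,103/3] -> hit [91/3,103/3], descend [28, 33]
    N28 x:[39,42] y:[22,35] z:[82/3,103/3] -> miss, prune
    N33 x:[91/3,100/3] y:[24,73/2] z:[83/3,103/3] -> hit [91/3,100/3], descend [6, 12]
      N6 x:[91/3,97/3] y:[24,26] z:[94/3,103/3] -> miss, prune
      N12 x:[92/3,100/3] y:[30,73/2] z:[83/3,100/3] -> hit [92/3,100/3], descend [14, 32]
        N14 x:[94/3,100/3] y:[30,67/2] z:[91/3,100/3] -> hit [94/3,100/3], descend [13, 21]
          N13 x:[94/3,97/3] y:[31,67/2] z:[32,100/3] -> hit [32,97/3] leaf, test {P17@t=32}
          N21 x:[97/3,100/3] y:[30,33] z:[91/3,97/3] -> hit [97/3,97/3] leaf, test {P18@t=97/3}
        N32 x:[92/3,98/3] y:[35,73/2] z:[83/3,88/3] -> miss, prune

17 AABB tests over nodes [0, 5, 10, 15, 17, 3, 18, 31, 20, 28, 33, 6, 12, 14, 13, 21, 32]; 3 leaves entered; closest P17.

== RESULT ==
17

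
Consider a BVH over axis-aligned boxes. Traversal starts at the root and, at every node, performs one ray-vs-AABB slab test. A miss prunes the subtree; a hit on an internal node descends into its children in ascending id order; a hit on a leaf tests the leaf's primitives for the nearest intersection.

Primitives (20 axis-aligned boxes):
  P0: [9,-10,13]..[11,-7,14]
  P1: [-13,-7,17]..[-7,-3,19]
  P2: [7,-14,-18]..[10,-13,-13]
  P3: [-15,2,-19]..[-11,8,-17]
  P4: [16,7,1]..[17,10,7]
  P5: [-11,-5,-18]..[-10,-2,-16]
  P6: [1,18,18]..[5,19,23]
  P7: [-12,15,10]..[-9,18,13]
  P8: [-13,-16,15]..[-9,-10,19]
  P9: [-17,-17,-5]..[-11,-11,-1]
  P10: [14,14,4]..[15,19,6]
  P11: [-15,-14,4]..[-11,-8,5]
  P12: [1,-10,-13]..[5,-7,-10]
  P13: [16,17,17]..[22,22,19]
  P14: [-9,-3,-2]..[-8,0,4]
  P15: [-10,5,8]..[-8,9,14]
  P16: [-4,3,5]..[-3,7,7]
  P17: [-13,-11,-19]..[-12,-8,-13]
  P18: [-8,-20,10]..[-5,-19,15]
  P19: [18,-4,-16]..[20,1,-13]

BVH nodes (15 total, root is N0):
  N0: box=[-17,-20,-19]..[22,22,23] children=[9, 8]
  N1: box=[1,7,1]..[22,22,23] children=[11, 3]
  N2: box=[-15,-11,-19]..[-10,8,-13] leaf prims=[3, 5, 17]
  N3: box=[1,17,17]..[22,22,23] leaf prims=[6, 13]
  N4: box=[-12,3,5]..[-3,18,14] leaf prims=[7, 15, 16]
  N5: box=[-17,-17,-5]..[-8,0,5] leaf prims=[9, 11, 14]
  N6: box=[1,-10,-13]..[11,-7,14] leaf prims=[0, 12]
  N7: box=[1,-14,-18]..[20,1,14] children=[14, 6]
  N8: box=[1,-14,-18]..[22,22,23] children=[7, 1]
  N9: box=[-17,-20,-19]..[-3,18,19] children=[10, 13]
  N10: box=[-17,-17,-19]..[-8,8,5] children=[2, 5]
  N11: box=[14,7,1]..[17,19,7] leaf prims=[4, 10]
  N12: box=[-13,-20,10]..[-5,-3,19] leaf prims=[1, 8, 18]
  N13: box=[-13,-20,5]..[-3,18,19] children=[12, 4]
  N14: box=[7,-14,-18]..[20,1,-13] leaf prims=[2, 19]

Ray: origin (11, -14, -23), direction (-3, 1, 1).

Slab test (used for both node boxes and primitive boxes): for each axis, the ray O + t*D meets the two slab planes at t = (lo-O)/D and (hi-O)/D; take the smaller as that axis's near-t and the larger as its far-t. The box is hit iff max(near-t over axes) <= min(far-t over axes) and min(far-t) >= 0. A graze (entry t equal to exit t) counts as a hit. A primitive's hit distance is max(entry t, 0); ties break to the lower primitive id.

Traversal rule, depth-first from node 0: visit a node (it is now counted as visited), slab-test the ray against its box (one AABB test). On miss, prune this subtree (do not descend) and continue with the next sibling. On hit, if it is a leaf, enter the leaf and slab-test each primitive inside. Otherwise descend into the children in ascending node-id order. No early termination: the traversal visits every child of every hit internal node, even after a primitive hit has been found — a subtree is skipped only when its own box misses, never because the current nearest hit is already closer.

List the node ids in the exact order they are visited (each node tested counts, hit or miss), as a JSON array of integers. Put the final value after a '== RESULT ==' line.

Trace the traversal:
N0 x:[-11/3,28/3] y:[-6,36] z:[4,46] -> hit [4,28/3], descend [8, 9]
  N8 x:[-11/3,10/3] y:[0,36] z:[5,46] -> miss, prune
  N9 x:[14/3,28/3] y:[-6,32] z:[4,42] -> hit [14/3,28/3], descend [10, 13]
    N10 x:[19/3,28/3] y:[-3,22] z:[4,28] -> hit [19/3,28/3], descend [2, 5]
      N2 x:[7,26/3] y:[3,22] z:[4,10] -> hit [7,26/3] leaf, test {P3(miss), P5(miss), P17(miss)}
      N5 x:[19/3,28/3] y:[-3,14] z:[18,28] -> miss, prune
    N13 x:[14/3,8] y:[-6,32] z:[28,42] -> miss, prune

order=[0, 8, 9, 10, 2, 5, 13]  |boxes|=7  |leaves|=1  hit=miss

== RESULT ==
[0, 8, 9, 10, 2, 5, 13]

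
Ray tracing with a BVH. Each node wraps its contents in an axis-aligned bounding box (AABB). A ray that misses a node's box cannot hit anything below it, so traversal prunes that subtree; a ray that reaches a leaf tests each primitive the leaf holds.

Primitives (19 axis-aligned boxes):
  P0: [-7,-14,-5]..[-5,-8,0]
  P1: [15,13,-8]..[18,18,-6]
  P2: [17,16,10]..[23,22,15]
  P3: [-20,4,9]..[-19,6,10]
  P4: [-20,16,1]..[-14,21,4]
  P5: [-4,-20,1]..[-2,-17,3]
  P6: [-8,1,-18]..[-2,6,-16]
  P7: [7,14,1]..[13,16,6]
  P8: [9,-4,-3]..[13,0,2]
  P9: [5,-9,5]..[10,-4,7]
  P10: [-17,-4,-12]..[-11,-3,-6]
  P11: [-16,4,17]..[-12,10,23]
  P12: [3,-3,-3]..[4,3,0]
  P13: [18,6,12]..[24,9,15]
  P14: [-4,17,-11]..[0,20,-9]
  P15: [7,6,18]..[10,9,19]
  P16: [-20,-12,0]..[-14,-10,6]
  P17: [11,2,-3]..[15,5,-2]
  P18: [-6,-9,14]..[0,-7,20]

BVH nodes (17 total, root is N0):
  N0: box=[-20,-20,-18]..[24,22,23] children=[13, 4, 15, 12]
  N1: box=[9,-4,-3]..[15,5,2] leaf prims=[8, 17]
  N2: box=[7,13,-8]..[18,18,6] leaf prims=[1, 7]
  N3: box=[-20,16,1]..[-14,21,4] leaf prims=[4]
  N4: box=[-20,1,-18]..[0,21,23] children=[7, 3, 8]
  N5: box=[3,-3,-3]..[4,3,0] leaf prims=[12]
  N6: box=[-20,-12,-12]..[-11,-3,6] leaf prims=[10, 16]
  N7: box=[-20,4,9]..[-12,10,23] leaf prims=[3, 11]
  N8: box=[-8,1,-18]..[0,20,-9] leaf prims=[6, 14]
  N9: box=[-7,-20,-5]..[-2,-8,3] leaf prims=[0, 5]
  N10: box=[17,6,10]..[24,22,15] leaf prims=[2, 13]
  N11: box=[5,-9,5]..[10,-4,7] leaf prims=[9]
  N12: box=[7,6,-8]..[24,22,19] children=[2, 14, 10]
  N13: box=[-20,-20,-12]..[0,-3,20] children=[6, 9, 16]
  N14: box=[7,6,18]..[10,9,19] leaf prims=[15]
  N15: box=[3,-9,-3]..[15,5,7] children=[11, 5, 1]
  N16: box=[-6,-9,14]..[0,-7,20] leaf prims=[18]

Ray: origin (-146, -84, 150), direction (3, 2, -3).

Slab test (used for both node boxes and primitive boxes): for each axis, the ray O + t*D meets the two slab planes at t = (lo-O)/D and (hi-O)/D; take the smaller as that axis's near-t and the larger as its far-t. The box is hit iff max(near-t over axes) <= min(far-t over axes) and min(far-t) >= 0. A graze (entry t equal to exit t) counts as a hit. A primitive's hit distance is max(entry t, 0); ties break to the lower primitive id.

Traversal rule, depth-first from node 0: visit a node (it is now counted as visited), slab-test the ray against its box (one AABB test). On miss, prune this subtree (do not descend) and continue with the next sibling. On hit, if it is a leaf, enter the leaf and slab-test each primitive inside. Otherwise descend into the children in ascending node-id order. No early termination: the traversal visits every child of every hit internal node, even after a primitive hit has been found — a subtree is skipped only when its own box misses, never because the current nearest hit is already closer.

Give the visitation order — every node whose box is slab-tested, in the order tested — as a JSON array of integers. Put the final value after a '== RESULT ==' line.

Traverse from the root:
N0 x:[42,170/3] y:[32,53] z:[127/3,56] -> hit [127/3,53], descend [4, 12, 13, 15]
  N4 x:[42,146/3] y:[85/2,105/2] z:[127/3,56] -> hit [85/2,146/3], descend [3, 7, 8]
    N3 x:[42,44] y:[50,105/2] z:[146/3,149/3] -> miss, prune
    N7 x:[42,134/3] y:[44,47] z:[127/3,47] -> hit [44,134/3] leaf, test {P3(miss), P11@t=44}
    N8 x:[46,146/3] y:[85/2,52] z:[53,56] -> miss, prune
  N12 x:[51,170/3] y:[45,53] z:[131/3,158/3] -> hit [51,158/3], descend [2, 10, 14]
    N2 x:[51,164/3] y:[97/2,51] z:[48,158/3] -> hit [51,51] leaf, test {P1(miss), P7(miss)}
    N10 x:[163/3,170/3] y:[45,53] z:[45,140/3] -> miss, prune
    N14 x:[51,52] y:[45,93/2] z:[131/3,44] -> miss, prune
  N13 x:[42,146/3] y:[32,81/2] z:[130/3,54] -> miss, prune
  N15 x:[149/3,161/3] y:[75/2,89/2] z:[143/3,51] -> miss, prune

order=[0, 4, 3, 7, 8, 12, 2, 10, 14, 13, 15]  |boxes|=11  |leaves|=2  hit=P11

== RESULT ==
[0, 4, 3, 7, 8, 12, 2, 10, 14, 13, 15]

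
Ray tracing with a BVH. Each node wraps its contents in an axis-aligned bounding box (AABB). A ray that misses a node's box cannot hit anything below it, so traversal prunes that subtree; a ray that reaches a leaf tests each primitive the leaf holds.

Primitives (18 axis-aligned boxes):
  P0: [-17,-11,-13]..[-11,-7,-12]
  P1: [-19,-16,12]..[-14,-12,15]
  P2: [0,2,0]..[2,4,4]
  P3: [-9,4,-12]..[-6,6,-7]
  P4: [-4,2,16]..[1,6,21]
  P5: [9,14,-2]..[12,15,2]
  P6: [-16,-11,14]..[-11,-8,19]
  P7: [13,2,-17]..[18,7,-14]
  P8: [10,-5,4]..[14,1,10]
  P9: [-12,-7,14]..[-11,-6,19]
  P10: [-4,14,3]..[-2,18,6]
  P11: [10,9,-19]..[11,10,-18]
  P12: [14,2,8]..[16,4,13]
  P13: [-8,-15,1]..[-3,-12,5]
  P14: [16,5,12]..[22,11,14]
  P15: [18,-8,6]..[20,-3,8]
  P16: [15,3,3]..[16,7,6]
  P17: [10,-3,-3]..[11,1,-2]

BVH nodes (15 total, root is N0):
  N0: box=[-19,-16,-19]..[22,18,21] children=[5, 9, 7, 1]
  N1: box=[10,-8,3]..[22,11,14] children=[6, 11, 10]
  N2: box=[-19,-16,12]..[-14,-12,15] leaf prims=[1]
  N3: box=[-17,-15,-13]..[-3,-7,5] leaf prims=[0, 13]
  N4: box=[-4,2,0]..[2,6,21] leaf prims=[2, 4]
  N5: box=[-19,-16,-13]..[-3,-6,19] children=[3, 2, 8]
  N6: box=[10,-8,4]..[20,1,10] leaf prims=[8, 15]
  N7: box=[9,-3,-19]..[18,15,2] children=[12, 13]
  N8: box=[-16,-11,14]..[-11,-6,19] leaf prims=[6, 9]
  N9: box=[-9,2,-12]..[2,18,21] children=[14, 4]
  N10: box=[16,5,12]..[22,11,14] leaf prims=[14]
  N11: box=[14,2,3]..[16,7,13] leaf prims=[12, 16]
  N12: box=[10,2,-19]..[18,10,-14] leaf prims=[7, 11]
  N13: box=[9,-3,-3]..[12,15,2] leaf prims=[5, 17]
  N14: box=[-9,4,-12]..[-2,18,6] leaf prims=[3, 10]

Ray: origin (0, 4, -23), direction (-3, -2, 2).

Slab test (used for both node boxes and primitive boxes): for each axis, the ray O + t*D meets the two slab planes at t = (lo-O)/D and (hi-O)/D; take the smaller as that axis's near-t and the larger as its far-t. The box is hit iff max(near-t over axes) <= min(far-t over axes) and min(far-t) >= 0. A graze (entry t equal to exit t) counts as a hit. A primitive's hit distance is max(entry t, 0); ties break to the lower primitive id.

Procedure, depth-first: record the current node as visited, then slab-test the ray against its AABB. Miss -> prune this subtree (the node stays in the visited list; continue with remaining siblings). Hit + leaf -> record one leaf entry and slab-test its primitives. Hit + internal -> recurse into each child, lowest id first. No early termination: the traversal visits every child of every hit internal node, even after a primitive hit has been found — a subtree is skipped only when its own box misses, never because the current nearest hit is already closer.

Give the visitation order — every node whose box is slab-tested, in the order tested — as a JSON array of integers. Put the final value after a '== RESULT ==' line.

Traverse from the root:
N0 x:[-22/3,19/3] y:[-7,10] z:[2,22] -> hit [2,19/3], descend [1, 5, 7, 9]
  N1 x:[-22/3,-10/3] y:[-7/2,6] z:[13,37/2] -> miss, prune
  N5 x:[1,19/3] y:[5,10] z:[5,21] -> hit [5,19/3], descend [2, 3, 8]
    N2 x:[14/3,19/3] y:[8,10] z:[35/2,19] -> miss, prune
    N3 x:[1,17/3] y:[11/2,19/2] z:[5,14] -> hit [11/2,17/3] leaf, test {P0@t=11/2, P13(miss)}
    N8 x:[11/3,16/3] y:[5,15/2] z:[37/2,21] -> miss, prune
  N7 x:[-6,-3] y:[-11/2,7/2] z:[2,25/2] -> miss, prune
  N9 x:[-2/3,3] y:[-7,1] z:[11/2,22] -> miss, prune

Visited [0, 1, 5, 2, 3, 8, 7, 9]. Tests: 8 box, 1 leaf. Nearest: P0.

== RESULT ==
[0, 1, 5, 2, 3, 8, 7, 9]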